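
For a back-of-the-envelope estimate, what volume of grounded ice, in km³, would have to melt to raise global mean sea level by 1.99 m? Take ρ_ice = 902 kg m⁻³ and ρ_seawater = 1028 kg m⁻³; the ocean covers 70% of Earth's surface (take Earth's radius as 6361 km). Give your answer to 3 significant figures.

Required water volume = Δh × A = 1.99 m × 3.56×10^14 m² = 7.083×10^14 m³ = 7.083×10^5 km³.
Ice volume = water volume × ρ_w/ρ_ice = 7.083×10^5 × 1028/902 = 8.07×10^5 km³.

≈ 8.07×10^5 km³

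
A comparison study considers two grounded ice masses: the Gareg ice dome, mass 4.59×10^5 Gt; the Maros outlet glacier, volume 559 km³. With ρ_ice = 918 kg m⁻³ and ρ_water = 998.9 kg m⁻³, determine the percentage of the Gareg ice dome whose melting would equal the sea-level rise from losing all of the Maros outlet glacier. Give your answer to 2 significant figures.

Equal sea-level rise means equal mass of meltwater, i.e. equal mass of ice lost.
Ice mass of Maros: 5.132×10^14 kg; ice mass of Gareg: 4.590×10^17 kg.
Fraction required = 5.132×10^14 / 4.590×10^17 = 1.12×10^-3 → 0.11 %.

≈ 0.11 %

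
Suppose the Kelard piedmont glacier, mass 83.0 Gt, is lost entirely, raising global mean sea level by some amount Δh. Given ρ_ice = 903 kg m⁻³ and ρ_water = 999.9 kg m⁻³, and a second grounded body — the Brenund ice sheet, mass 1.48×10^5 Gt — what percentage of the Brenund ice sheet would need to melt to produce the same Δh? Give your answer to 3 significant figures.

Equal sea-level rise means equal mass of meltwater, i.e. equal mass of ice lost.
Ice mass of Kelard: 8.300×10^13 kg; ice mass of Brenund: 1.480×10^17 kg.
Fraction required = 8.300×10^13 / 1.480×10^17 = 5.61×10^-4 → 0.0561 %.

≈ 0.0561 %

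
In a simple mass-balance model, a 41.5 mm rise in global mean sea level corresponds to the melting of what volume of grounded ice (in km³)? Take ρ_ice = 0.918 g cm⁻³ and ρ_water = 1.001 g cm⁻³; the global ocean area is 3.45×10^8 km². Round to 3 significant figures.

Required water volume = Δh × A = 0.0415 m × 3.45×10^14 m² = 1.432×10^13 m³ = 1.432×10^4 km³.
Ice volume = water volume × ρ_w/ρ_ice = 1.432×10^4 × 1001/918 = 1.56×10^4 km³.

≈ 1.56×10^4 km³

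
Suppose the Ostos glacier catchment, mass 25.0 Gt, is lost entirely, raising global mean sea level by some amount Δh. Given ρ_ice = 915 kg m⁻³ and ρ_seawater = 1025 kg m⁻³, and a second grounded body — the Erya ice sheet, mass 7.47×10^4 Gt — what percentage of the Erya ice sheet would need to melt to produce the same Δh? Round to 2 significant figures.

≈ 0.033 %

Equal sea-level rise means equal mass of meltwater, i.e. equal mass of ice lost.
Ice mass of Ostos: 2.500×10^13 kg; ice mass of Erya: 7.470×10^16 kg.
Fraction required = 2.500×10^13 / 7.470×10^16 = 3.35×10^-4 → 0.033 %.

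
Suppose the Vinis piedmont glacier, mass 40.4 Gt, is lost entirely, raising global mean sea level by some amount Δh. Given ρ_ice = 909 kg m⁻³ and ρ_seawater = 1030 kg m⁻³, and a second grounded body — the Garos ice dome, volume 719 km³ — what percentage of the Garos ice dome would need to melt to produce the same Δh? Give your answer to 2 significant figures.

≈ 6.2 %

Equal sea-level rise means equal mass of meltwater, i.e. equal mass of ice lost.
Ice mass of Vinis: 4.040×10^13 kg; ice mass of Garos: 6.536×10^14 kg.
Fraction required = 4.040×10^13 / 6.536×10^14 = 0.0618 → 6.2 %.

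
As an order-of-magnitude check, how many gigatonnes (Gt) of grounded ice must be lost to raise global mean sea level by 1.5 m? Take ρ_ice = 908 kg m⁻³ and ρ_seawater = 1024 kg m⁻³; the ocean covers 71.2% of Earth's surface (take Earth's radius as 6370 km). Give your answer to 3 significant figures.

≈ 5.58×10^5 Gt

Required water volume = Δh × A = 1.5 m × 3.63×10^14 m² = 5.446×10^14 m³.
ρ_w = 1024 kg m⁻³, so the mass of water = 5.446×10^14 m³ × 1024 kg m⁻³ = 5.576×10^17 kg = 5.58×10^5 Gt (and the same mass of ice, by conservation).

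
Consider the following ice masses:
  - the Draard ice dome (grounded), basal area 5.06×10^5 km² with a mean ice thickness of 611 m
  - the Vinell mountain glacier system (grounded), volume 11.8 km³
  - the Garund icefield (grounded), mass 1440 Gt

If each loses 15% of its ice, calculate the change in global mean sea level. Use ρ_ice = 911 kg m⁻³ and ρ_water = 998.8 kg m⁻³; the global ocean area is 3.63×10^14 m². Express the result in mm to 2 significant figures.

≈ 120 mm

Draard: ice volume = 5.06×10^5 km² × 611 m = 3.092×10^5 km³; 0.15 × 3.092×10^5 × (911/998.8) = 4.230×10^4 km³ of water.
Vinell: 0.15 × 11.8 km³ × (911/998.8) = 1.614 km³ of water.
Garund: 0.15 × 1440 Gt = 2.160×10^14 kg; dividing by ρ_w = 998.8 kg m⁻³ gives 2.163×10^11 m³ of water.
Total added water ≈ 4.252×10^13 m³ over 3.63×10^14 m² → Δh = 0.117 m = 120 mm.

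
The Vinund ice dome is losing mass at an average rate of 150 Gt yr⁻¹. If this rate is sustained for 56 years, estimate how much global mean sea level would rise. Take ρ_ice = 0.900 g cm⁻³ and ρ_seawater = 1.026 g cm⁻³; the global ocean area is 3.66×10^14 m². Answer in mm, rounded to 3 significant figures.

Total mass lost = 150 Gt/yr × 56 yr = 8400 Gt = 8.400×10^15 kg.
ρ_w = 1.026 g cm⁻³ = 1026 kg m⁻³, so water volume = 8.400×10^15 / 1026 = 8.187×10^12 m³.
Δh = 8.187×10^12 / 3.66×10^14 = 0.0224 m = 22.4 mm.

≈ 22.4 mm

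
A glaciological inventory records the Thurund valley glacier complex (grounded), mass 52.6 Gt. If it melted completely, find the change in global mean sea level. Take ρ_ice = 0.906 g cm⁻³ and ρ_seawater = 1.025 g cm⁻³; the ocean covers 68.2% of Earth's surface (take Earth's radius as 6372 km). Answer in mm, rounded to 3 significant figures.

≈ 0.147 mm

Thurund: 52.6 Gt = 5.260×10^13 kg; dividing by ρ_w = 1.025 g cm⁻³ = 1025 kg m⁻³ gives 5.132×10^10 m³ of water.
Spread over 3.48×10^14 m² of ocean, Δh = 5.132×10^10 / 3.48×10^14 = 1.47×10^-4 m = 0.147 mm.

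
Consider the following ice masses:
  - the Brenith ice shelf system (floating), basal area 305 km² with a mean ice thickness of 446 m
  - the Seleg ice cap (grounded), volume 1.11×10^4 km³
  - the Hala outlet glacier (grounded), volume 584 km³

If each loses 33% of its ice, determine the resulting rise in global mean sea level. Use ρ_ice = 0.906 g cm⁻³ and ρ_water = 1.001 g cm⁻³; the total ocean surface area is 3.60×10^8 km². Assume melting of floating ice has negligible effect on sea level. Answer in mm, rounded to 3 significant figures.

The Brenith ice shelf system is floating and already displaces its own weight of water, so its melt adds essentially nothing to sea level.
Seleg: 0.33 × 1.11×10^4 km³ × (906/1001) = 3315 km³ of water.
Hala: 0.33 × 584 km³ × (906/1001) = 174.4 km³ of water.
Total added water ≈ 3.490×10^12 m³ over 3.60×10^14 m² → Δh = 9.69×10^-3 m = 9.69 mm.

≈ 9.69 mm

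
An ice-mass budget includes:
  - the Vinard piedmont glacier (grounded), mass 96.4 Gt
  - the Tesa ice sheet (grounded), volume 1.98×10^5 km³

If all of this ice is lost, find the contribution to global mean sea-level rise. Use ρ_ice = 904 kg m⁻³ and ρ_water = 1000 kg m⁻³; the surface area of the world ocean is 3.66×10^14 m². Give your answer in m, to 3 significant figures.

Vinard: 96.4 Gt = 9.640×10^13 kg; dividing by ρ_w = 1000 kg m⁻³ gives 9.640×10^10 m³ of water.
Tesa: 1.98×10^5 km³ × (904/1000) = 1.790×10^5 km³ of water.
Total added water ≈ 1.791×10^14 m³ over 3.66×10^14 m² → Δh = 0.489 m.

≈ 0.489 m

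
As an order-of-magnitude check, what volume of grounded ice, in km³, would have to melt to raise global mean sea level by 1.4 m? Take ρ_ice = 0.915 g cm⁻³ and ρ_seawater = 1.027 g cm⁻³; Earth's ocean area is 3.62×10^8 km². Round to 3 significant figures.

Required water volume = Δh × A = 1.4 m × 3.62×10^14 m² = 5.068×10^14 m³ = 5.068×10^5 km³.
Ice volume = water volume × ρ_w/ρ_ice = 5.068×10^5 × 1027/915 = 5.69×10^5 km³.

≈ 5.69×10^5 km³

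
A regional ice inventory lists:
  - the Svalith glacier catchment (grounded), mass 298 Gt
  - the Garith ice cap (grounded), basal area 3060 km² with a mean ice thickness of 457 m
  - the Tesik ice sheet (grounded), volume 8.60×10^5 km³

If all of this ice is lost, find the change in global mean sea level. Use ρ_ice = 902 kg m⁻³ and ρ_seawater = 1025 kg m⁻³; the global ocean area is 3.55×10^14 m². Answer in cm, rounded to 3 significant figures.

Svalith: 298 Gt = 2.980×10^14 kg; dividing by ρ_w = 1025 kg m⁻³ gives 2.907×10^11 m³ of water.
Garith: ice volume = 3060 km² × 457 m = 1398 km³; 1398 × (902/1025) = 1231 km³ of water.
Tesik: 8.60×10^5 km³ × (902/1025) = 7.568×10^5 km³ of water.
Total added water ≈ 7.583×10^14 m³ over 3.55×10^14 m² → Δh = 2.14 m = 214 cm.

≈ 214 cm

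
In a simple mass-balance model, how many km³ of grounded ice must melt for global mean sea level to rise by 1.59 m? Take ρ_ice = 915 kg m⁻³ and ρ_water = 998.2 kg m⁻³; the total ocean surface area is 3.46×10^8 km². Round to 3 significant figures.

Required water volume = Δh × A = 1.59 m × 3.46×10^14 m² = 5.501×10^14 m³ = 5.501×10^5 km³.
Ice volume = water volume × ρ_w/ρ_ice = 5.501×10^5 × 998.2/915 = 6.00×10^5 km³.

≈ 6.00×10^5 km³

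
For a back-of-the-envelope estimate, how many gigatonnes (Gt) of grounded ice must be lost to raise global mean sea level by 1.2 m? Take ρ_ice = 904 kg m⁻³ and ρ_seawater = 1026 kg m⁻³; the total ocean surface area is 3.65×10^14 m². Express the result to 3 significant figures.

≈ 4.49×10^5 Gt

Required water volume = Δh × A = 1.2 m × 3.65×10^14 m² = 4.380×10^14 m³.
ρ_w = 1026 kg m⁻³, so the mass of water = 4.380×10^14 m³ × 1026 kg m⁻³ = 4.494×10^17 kg = 4.49×10^5 Gt (and the same mass of ice, by conservation).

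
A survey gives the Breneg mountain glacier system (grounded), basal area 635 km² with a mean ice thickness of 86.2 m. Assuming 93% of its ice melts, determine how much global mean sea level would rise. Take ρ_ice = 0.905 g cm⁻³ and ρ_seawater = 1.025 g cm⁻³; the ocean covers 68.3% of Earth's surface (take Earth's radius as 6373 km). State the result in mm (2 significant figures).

Breneg: ice volume = 635 km² × 86.2 m = 54.74 km³; 0.93 × 54.74 × (905/1025) = 44.95 km³ of water.
Spread over 3.49×10^14 m² of ocean, Δh = 4.495×10^10 / 3.49×10^14 = 1.29×10^-4 m = 0.13 mm.

≈ 0.13 mm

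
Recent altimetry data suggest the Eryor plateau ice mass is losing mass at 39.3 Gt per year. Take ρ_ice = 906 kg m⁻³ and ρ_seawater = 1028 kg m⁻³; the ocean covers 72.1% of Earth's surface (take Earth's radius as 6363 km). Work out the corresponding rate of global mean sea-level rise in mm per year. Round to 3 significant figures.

≈ 0.104 mm/yr

ρ_w = 1028 kg m⁻³. Annual water volume added = 39.3 Gt / ρ_w = 3.930×10^13 kg / 1028 kg m⁻³ = 3.823×10^10 m³.
Δh per year = 3.823×10^10 / 3.67×10^14 = 1.04×10^-4 m = 0.104 mm.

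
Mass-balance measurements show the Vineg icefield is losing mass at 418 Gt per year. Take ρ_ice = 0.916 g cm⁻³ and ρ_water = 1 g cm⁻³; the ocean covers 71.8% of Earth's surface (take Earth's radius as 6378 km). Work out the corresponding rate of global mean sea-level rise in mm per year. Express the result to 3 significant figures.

ρ_w = 1 g cm⁻³ = 1000 kg m⁻³. Annual water volume added = 418 Gt / ρ_w = 4.180×10^14 kg / 1000 kg m⁻³ = 4.180×10^11 m³.
Δh per year = 4.180×10^11 / 3.67×10^14 = 1.14×10^-3 m = 1.14 mm.

≈ 1.14 mm/yr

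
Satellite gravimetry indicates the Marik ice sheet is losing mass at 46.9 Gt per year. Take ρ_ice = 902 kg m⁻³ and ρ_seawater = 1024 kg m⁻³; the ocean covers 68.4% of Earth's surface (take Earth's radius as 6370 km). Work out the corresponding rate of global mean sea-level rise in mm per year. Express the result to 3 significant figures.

ρ_w = 1024 kg m⁻³. Annual water volume added = 46.9 Gt / ρ_w = 4.690×10^13 kg / 1024 kg m⁻³ = 4.580×10^10 m³.
Δh per year = 4.580×10^10 / 3.49×10^14 = 1.31×10^-4 m = 0.131 mm.

≈ 0.131 mm/yr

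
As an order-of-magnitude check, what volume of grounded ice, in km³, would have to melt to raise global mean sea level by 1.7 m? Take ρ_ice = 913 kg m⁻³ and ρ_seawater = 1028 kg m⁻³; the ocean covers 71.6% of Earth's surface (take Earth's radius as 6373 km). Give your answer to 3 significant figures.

≈ 6.99×10^5 km³

Required water volume = Δh × A = 1.7 m × 3.65×10^14 m² = 6.212×10^14 m³ = 6.212×10^5 km³.
Ice volume = water volume × ρ_w/ρ_ice = 6.212×10^5 × 1028/913 = 6.99×10^5 km³.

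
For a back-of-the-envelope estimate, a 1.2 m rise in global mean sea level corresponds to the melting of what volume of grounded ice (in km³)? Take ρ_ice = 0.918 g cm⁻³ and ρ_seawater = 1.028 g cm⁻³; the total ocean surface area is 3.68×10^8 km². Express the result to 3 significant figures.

Required water volume = Δh × A = 1.2 m × 3.68×10^14 m² = 4.416×10^14 m³ = 4.416×10^5 km³.
Ice volume = water volume × ρ_w/ρ_ice = 4.416×10^5 × 1028/918 = 4.95×10^5 km³.

≈ 4.95×10^5 km³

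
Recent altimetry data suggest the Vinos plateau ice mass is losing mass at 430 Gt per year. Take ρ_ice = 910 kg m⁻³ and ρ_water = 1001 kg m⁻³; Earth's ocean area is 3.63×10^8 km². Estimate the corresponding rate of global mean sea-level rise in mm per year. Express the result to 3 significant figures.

≈ 1.18 mm/yr

ρ_w = 1001 kg m⁻³. Annual water volume added = 430 Gt / ρ_w = 4.300×10^14 kg / 1001 kg m⁻³ = 4.296×10^11 m³.
Δh per year = 4.296×10^11 / 3.63×10^14 = 1.18×10^-3 m = 1.18 mm.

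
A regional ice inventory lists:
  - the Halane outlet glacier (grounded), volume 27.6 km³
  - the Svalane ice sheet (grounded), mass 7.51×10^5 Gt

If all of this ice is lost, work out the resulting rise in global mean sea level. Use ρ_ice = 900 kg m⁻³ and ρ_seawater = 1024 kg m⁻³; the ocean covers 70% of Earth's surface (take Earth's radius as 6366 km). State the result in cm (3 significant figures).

Halane: 27.6 km³ × (900/1024) = 24.26 km³ of water.
Svalane: 7.51×10^5 Gt = 7.510×10^17 kg; dividing by ρ_w = 1024 kg m⁻³ gives 7.334×10^14 m³ of water.
Total added water ≈ 7.334×10^14 m³ over 3.56×10^14 m² → Δh = 2.06 m = 206 cm.

≈ 206 cm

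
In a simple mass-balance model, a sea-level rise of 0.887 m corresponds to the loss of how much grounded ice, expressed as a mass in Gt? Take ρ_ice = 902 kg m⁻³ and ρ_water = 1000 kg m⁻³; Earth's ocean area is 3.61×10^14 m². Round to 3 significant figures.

Required water volume = Δh × A = 0.887 m × 3.61×10^14 m² = 3.202×10^14 m³.
ρ_w = 1000 kg m⁻³, so the mass of water = 3.202×10^14 m³ × 1000 kg m⁻³ = 3.202×10^17 kg = 3.20×10^5 Gt (and the same mass of ice, by conservation).

≈ 3.20×10^5 Gt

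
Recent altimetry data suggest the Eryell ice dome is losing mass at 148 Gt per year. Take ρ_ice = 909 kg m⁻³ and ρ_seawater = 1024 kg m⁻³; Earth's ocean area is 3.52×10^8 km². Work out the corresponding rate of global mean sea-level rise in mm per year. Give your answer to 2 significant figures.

ρ_w = 1024 kg m⁻³. Annual water volume added = 148 Gt / ρ_w = 1.480×10^14 kg / 1024 kg m⁻³ = 1.445×10^11 m³.
Δh per year = 1.445×10^11 / 3.52×10^14 = 4.11×10^-4 m = 0.41 mm.

≈ 0.41 mm/yr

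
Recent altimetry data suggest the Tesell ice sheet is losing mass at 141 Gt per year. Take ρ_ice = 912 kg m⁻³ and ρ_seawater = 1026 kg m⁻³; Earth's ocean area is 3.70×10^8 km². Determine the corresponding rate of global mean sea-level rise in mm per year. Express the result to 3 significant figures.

ρ_w = 1026 kg m⁻³. Annual water volume added = 141 Gt / ρ_w = 1.410×10^14 kg / 1026 kg m⁻³ = 1.374×10^11 m³.
Δh per year = 1.374×10^11 / 3.70×10^14 = 3.71×10^-4 m = 0.371 mm.

≈ 0.371 mm/yr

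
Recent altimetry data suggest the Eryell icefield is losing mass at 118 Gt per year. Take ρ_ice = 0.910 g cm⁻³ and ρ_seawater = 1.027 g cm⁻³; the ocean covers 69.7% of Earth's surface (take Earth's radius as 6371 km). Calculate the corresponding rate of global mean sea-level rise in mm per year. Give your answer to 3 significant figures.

ρ_w = 1.027 g cm⁻³ = 1027 kg m⁻³. Annual water volume added = 118 Gt / ρ_w = 1.180×10^14 kg / 1027 kg m⁻³ = 1.149×10^11 m³.
Δh per year = 1.149×10^11 / 3.56×10^14 = 3.23×10^-4 m = 0.323 mm.

≈ 0.323 mm/yr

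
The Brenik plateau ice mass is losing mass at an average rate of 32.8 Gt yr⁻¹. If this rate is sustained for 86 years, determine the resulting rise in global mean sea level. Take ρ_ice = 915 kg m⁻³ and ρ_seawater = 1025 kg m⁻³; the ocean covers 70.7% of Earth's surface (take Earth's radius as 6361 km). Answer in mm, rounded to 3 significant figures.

Total mass lost = 32.8 Gt/yr × 86 yr = 2821 Gt = 2.821×10^15 kg.
ρ_w = 1025 kg m⁻³, so water volume = 2.821×10^15 / 1025 = 2.752×10^12 m³.
Δh = 2.752×10^12 / 3.59×10^14 = 7.66×10^-3 m = 7.66 mm.

≈ 7.66 mm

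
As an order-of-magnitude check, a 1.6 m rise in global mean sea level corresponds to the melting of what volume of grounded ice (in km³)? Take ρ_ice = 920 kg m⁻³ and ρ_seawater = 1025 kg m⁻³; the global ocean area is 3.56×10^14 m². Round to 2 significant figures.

≈ 6.3×10^5 km³

Required water volume = Δh × A = 1.6 m × 3.56×10^14 m² = 5.696×10^14 m³ = 5.696×10^5 km³.
Ice volume = water volume × ρ_w/ρ_ice = 5.696×10^5 × 1025/920 = 6.3×10^5 km³.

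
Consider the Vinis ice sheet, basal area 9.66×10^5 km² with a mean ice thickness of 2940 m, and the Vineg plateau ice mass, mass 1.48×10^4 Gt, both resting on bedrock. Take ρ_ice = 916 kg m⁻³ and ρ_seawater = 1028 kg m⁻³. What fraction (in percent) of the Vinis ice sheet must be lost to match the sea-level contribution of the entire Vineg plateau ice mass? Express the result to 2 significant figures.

Equal sea-level rise means equal mass of meltwater, i.e. equal mass of ice lost.
Ice mass of Vineg: 1.480×10^16 kg; ice mass of Vinis: 2.601×10^18 kg.
Fraction required = 1.480×10^16 / 2.601×10^18 = 5.69×10^-3 → 0.57 %.

≈ 0.57 %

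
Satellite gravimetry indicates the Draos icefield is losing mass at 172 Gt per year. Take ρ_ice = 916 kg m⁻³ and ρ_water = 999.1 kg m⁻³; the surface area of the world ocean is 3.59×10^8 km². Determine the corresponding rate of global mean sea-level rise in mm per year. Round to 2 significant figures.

ρ_w = 999.1 kg m⁻³. Annual water volume added = 172 Gt / ρ_w = 1.720×10^14 kg / 999.1 kg m⁻³ = 1.722×10^11 m³.
Δh per year = 1.722×10^11 / 3.59×10^14 = 4.80×10^-4 m = 0.48 mm.

≈ 0.48 mm/yr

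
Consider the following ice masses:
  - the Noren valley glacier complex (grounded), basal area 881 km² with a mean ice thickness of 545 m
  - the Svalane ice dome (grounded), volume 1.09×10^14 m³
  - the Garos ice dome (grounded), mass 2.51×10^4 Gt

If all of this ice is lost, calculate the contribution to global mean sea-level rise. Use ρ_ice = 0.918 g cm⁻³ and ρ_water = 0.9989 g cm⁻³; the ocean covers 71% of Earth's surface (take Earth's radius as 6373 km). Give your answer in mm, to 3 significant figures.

≈ 347 mm

Noren: ice volume = 881 km² × 545 m = 480.1 km³; 480.1 × (918/998.9) = 441.3 km³ of water.
Svalane: 1.09×10^14 m³ × (918/998.9) = 1.002×10^14 m³ of water.
Garos: 2.51×10^4 Gt = 2.510×10^16 kg; dividing by ρ_w = 0.9989 g cm⁻³ = 998.9 kg m⁻³ gives 2.513×10^13 m³ of water.
Total added water ≈ 1.257×10^14 m³ over 3.62×10^14 m² → Δh = 0.347 m = 347 mm.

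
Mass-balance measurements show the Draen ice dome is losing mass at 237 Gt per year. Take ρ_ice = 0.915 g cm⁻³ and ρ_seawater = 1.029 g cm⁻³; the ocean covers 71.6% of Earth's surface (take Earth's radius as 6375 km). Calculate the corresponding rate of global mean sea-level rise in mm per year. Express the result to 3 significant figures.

ρ_w = 1.029 g cm⁻³ = 1029 kg m⁻³. Annual water volume added = 237 Gt / ρ_w = 2.370×10^14 kg / 1029 kg m⁻³ = 2.303×10^11 m³.
Δh per year = 2.303×10^11 / 3.66×10^14 = 6.30×10^-4 m = 0.630 mm.

≈ 0.630 mm/yr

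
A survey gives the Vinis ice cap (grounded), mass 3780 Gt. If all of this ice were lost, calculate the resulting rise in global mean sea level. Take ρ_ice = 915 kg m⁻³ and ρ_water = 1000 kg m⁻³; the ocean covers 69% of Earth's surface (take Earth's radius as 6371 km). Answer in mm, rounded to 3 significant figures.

≈ 10.7 mm

Vinis: 3780 Gt = 3.780×10^15 kg; dividing by ρ_w = 1000 kg m⁻³ gives 3.780×10^12 m³ of water.
Spread over 3.52×10^14 m² of ocean, Δh = 3.780×10^12 / 3.52×10^14 = 0.0107 m = 10.7 mm.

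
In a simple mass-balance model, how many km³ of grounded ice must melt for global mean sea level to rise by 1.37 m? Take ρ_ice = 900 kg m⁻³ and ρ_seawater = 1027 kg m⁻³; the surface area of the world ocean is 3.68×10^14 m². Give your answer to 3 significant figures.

Required water volume = Δh × A = 1.37 m × 3.68×10^14 m² = 5.042×10^14 m³ = 5.042×10^5 km³.
Ice volume = water volume × ρ_w/ρ_ice = 5.042×10^5 × 1027/900 = 5.75×10^5 km³.

≈ 5.75×10^5 km³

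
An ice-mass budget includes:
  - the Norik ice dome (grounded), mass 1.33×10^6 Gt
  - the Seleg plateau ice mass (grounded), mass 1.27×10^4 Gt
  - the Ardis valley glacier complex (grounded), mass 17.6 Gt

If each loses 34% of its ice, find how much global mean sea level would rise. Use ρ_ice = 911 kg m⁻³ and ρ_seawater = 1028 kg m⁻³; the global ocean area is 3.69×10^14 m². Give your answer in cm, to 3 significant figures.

≈ 120 cm

Norik: 0.34 × 1.33×10^6 Gt = 4.522×10^17 kg; dividing by ρ_w = 1028 kg m⁻³ gives 4.399×10^14 m³ of water.
Seleg: 0.34 × 1.27×10^4 Gt = 4.318×10^15 kg; dividing by ρ_w = 1028 kg m⁻³ gives 4.200×10^12 m³ of water.
Ardis: 0.34 × 17.6 Gt = 5.984×10^12 kg; dividing by ρ_w = 1028 kg m⁻³ gives 5.821×10^9 m³ of water.
Total added water ≈ 4.441×10^14 m³ over 3.69×10^14 m² → Δh = 1.20 m = 120 cm.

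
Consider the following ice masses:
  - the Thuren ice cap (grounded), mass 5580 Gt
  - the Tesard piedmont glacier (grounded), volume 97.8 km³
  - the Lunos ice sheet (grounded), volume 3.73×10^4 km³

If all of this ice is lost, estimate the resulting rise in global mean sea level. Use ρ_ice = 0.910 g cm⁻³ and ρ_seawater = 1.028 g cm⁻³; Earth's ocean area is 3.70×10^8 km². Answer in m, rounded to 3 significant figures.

Thuren: 5580 Gt = 5.580×10^15 kg; dividing by ρ_w = 1.028 g cm⁻³ = 1028 kg m⁻³ gives 5.428×10^12 m³ of water.
Tesard: 97.8 km³ × (910/1028) = 86.57 km³ of water.
Lunos: 3.73×10^4 km³ × (910/1028) = 3.302×10^4 km³ of water.
Total added water ≈ 3.853×10^13 m³ over 3.70×10^14 m² → Δh = 0.104 m.

≈ 0.104 m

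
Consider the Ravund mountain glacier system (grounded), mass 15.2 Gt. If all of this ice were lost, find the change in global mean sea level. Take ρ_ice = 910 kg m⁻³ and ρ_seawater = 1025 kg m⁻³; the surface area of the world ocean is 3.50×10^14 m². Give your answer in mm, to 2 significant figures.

Ravund: 15.2 Gt = 1.520×10^13 kg; dividing by ρ_w = 1025 kg m⁻³ gives 1.483×10^10 m³ of water.
Spread over 3.50×10^14 m² of ocean, Δh = 1.483×10^10 / 3.50×10^14 = 4.24×10^-5 m = 0.042 mm.

≈ 0.042 mm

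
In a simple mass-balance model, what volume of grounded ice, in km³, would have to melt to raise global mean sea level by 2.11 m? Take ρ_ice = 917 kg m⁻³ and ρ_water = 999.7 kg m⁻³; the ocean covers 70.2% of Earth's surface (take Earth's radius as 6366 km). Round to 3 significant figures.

Required water volume = Δh × A = 2.11 m × 3.58×10^14 m² = 7.543×10^14 m³ = 7.543×10^5 km³.
Ice volume = water volume × ρ_w/ρ_ice = 7.543×10^5 × 999.7/917 = 8.22×10^5 km³.

≈ 8.22×10^5 km³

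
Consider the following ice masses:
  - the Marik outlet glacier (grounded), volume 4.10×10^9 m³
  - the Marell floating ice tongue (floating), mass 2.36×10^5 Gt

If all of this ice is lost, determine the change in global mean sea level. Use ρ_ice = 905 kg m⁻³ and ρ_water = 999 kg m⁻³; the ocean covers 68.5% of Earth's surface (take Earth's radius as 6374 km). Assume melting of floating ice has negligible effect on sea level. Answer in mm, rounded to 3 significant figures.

Marik: 4.10×10^9 m³ × (905/999) = 3.714×10^9 m³ of water.
The Marell floating ice tongue is floating and already displaces its own weight of water, so its melt adds essentially nothing to sea level.
Total added water ≈ 3.714×10^9 m³ over 3.50×10^14 m² → Δh = 1.06×10^-5 m = 0.0106 mm.

≈ 0.0106 mm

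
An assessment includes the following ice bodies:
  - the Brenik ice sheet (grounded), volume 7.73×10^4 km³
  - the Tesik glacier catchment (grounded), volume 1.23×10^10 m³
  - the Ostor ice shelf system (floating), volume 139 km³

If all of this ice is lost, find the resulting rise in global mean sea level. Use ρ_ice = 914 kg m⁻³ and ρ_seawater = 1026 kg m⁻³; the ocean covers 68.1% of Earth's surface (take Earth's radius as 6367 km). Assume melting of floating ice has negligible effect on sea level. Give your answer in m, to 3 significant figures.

Brenik: 7.73×10^4 km³ × (914/1026) = 6.886×10^4 km³ of water.
Tesik: 1.23×10^10 m³ × (914/1026) = 1.096×10^10 m³ of water.
The Ostor ice shelf system is floating and already displaces its own weight of water, so its melt adds essentially nothing to sea level.
Total added water ≈ 6.887×10^13 m³ over 3.47×10^14 m² → Δh = 0.199 m.

≈ 0.199 m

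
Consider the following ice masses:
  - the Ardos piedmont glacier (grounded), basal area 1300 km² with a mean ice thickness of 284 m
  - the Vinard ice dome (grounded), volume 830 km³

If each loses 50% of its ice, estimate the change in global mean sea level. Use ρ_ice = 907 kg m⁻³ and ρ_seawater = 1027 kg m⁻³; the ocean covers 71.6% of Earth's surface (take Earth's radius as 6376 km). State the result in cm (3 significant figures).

Ardos: ice volume = 1300 km² × 284 m = 369.2 km³; 0.5 × 369.2 × (907/1027) = 163.0 km³ of water.
Vinard: 0.5 × 830 km³ × (907/1027) = 366.5 km³ of water.
Total added water ≈ 5.295×10^11 m³ over 3.66×10^14 m² → Δh = 1.45×10^-3 m = 0.145 cm.

≈ 0.145 cm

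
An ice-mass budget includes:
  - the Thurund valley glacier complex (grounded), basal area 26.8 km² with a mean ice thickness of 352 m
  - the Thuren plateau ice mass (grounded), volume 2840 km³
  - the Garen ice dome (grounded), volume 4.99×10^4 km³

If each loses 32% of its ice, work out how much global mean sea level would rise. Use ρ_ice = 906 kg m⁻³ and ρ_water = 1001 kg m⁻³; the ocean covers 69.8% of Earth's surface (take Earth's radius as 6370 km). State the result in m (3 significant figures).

≈ 0.0429 m

Thurund: ice volume = 26.8 km² × 352 m = 9.434 km³; 0.32 × 9.434 × (906/1001) = 2.732 km³ of water.
Thuren: 0.32 × 2840 km³ × (906/1001) = 822.6 km³ of water.
Garen: 0.32 × 4.99×10^4 km³ × (906/1001) = 1.445×10^4 km³ of water.
Total added water ≈ 1.528×10^13 m³ over 3.56×10^14 m² → Δh = 0.0429 m.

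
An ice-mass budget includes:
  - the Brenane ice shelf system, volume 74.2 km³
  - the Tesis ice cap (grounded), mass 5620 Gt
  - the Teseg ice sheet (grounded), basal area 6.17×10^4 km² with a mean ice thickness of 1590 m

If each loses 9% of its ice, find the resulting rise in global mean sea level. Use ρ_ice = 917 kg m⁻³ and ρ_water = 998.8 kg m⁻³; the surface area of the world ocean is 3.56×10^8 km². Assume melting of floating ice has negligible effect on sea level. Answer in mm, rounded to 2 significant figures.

≈ 24 mm

The Brenane ice shelf system is floating and already displaces its own weight of water, so its melt adds essentially nothing to sea level.
Tesis: 0.09 × 5620 Gt = 5.058×10^14 kg; dividing by ρ_w = 998.8 kg m⁻³ gives 5.064×10^11 m³ of water.
Teseg: ice volume = 6.17×10^4 km² × 1590 m = 9.810×10^4 km³; 0.09 × 9.810×10^4 × (917/998.8) = 8106 km³ of water.
Total added water ≈ 8.613×10^12 m³ over 3.56×10^14 m² → Δh = 0.0242 m = 24 mm.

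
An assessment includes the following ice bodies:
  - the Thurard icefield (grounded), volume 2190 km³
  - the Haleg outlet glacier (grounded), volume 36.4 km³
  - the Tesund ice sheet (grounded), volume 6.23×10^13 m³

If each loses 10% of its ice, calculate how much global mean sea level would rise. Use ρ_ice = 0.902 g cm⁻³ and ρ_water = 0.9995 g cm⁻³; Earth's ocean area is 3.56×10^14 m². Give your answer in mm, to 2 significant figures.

≈ 16 mm

Thurard: 0.1 × 2190 km³ × (902/999.5) = 197.6 km³ of water.
Haleg: 0.1 × 36.4 km³ × (902/999.5) = 3.285 km³ of water.
Tesund: 0.1 × 6.23×10^13 m³ × (902/999.5) = 5.622×10^12 m³ of water.
Total added water ≈ 5.823×10^12 m³ over 3.56×10^14 m² → Δh = 0.0164 m = 16 mm.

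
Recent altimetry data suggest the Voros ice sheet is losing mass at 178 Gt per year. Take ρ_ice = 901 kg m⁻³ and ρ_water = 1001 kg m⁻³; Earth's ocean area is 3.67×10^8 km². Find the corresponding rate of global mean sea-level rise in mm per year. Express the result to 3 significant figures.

ρ_w = 1001 kg m⁻³. Annual water volume added = 178 Gt / ρ_w = 1.780×10^14 kg / 1001 kg m⁻³ = 1.778×10^11 m³.
Δh per year = 1.778×10^11 / 3.67×10^14 = 4.85×10^-4 m = 0.485 mm.

≈ 0.485 mm/yr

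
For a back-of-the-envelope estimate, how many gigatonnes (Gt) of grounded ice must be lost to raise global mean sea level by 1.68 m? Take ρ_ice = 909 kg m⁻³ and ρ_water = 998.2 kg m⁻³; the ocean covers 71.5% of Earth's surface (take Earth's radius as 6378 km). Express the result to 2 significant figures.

Required water volume = Δh × A = 1.68 m × 3.65×10^14 m² = 6.140×10^14 m³.
ρ_w = 998.2 kg m⁻³, so the mass of water = 6.140×10^14 m³ × 998.2 kg m⁻³ = 6.129×10^17 kg = 6.1×10^5 Gt (and the same mass of ice, by conservation).

≈ 6.1×10^5 Gt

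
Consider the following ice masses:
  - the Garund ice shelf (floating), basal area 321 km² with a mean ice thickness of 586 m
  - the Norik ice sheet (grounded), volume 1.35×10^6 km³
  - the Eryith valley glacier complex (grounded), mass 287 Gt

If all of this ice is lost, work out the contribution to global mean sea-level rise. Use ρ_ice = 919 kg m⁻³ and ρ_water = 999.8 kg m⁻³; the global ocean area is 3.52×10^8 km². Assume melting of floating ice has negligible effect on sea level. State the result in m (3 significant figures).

≈ 3.53 m

The Garund ice shelf is floating and already displaces its own weight of water, so its melt adds essentially nothing to sea level.
Norik: 1.35×10^6 km³ × (919/999.8) = 1.241×10^6 km³ of water.
Eryith: 287 Gt = 2.870×10^14 kg; dividing by ρ_w = 999.8 kg m⁻³ gives 2.871×10^11 m³ of water.
Total added water ≈ 1.241×10^15 m³ over 3.52×10^14 m² → Δh = 3.53 m.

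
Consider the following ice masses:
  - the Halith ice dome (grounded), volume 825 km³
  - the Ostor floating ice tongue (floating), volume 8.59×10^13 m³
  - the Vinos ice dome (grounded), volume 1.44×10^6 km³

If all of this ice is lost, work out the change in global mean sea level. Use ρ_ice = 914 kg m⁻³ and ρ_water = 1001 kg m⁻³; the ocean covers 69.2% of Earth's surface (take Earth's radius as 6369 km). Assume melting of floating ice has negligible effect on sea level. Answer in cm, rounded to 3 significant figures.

Halith: 825 km³ × (914/1001) = 753.3 km³ of water.
The Ostor floating ice tongue is floating and already displaces its own weight of water, so its melt adds essentially nothing to sea level.
Vinos: 1.44×10^6 km³ × (914/1001) = 1.315×10^6 km³ of water.
Total added water ≈ 1.316×10^15 m³ over 3.53×10^14 m² → Δh = 3.73 m = 373 cm.

≈ 373 cm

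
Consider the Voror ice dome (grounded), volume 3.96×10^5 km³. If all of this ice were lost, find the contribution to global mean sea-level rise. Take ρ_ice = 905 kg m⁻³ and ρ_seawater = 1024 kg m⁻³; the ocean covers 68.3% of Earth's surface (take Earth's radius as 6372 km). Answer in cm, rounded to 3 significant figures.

≈ 100 cm

Voror: 3.96×10^5 km³ × (905/1024) = 3.500×10^5 km³ of water.
Spread over 3.48×10^14 m² of ocean, Δh = 3.500×10^14 / 3.48×10^14 = 1.00 m = 100 cm.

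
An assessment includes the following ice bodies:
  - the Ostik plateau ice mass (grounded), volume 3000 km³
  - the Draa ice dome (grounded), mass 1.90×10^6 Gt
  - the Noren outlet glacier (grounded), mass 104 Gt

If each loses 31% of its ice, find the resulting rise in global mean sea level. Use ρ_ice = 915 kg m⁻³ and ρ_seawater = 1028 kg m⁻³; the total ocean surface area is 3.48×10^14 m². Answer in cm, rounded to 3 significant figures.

≈ 165 cm

Ostik: 0.31 × 3000 km³ × (915/1028) = 827.8 km³ of water.
Draa: 0.31 × 1.90×10^6 Gt = 5.890×10^17 kg; dividing by ρ_w = 1028 kg m⁻³ gives 5.730×10^14 m³ of water.
Noren: 0.31 × 104 Gt = 3.224×10^13 kg; dividing by ρ_w = 1028 kg m⁻³ gives 3.136×10^10 m³ of water.
Total added water ≈ 5.738×10^14 m³ over 3.48×10^14 m² → Δh = 1.65 m = 165 cm.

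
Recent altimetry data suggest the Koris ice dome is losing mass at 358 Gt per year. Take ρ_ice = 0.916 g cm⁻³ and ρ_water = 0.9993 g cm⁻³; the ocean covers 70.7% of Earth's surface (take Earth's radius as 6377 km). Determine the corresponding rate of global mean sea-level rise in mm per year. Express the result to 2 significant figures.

≈ 0.99 mm/yr

ρ_w = 0.9993 g cm⁻³ = 999.3 kg m⁻³. Annual water volume added = 358 Gt / ρ_w = 3.580×10^14 kg / 999.3 kg m⁻³ = 3.583×10^11 m³.
Δh per year = 3.583×10^11 / 3.61×10^14 = 9.92×10^-4 m = 0.99 mm.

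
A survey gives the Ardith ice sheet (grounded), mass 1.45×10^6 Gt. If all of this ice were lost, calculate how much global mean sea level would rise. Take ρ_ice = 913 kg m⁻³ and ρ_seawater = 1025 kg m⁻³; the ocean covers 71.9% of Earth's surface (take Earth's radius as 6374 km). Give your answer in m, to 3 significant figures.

≈ 3.85 m

Ardith: 1.45×10^6 Gt = 1.450×10^18 kg; dividing by ρ_w = 1025 kg m⁻³ gives 1.415×10^15 m³ of water.
Spread over 3.67×10^14 m² of ocean, Δh = 1.415×10^15 / 3.67×10^14 = 3.85 m.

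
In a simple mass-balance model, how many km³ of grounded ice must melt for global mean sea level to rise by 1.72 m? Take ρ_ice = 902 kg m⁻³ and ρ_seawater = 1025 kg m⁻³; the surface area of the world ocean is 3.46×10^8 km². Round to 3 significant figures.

≈ 6.76×10^5 km³

Required water volume = Δh × A = 1.72 m × 3.46×10^14 m² = 5.951×10^14 m³ = 5.951×10^5 km³.
Ice volume = water volume × ρ_w/ρ_ice = 5.951×10^5 × 1025/902 = 6.76×10^5 km³.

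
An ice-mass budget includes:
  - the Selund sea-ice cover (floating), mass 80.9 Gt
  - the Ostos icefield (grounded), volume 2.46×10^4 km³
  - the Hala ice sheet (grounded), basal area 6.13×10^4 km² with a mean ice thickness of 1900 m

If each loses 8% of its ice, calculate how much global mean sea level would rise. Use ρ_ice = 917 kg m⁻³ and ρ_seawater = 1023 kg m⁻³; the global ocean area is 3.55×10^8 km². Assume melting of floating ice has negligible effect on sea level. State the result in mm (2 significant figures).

≈ 28 mm

The Selund sea-ice cover is floating and already displaces its own weight of water, so its melt adds essentially nothing to sea level.
Ostos: 0.08 × 2.46×10^4 km³ × (917/1023) = 1764 km³ of water.
Hala: ice volume = 6.13×10^4 km² × 1900 m = 1.165×10^5 km³; 0.08 × 1.165×10^5 × (917/1023) = 8352 km³ of water.
Total added water ≈ 1.012×10^13 m³ over 3.55×10^14 m² → Δh = 0.0285 m = 28 mm.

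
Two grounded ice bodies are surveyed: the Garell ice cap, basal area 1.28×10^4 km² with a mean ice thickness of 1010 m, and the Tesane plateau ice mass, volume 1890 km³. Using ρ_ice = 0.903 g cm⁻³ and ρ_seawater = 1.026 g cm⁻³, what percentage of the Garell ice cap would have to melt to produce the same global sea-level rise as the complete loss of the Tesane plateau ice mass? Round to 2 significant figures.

Equal sea-level rise means equal mass of meltwater, i.e. equal mass of ice lost.
Ice mass of Tesane: 1.707×10^15 kg; ice mass of Garell: 1.167×10^16 kg.
Fraction required = 1.707×10^15 / 1.167×10^16 = 0.146 → 15 %.

≈ 15 %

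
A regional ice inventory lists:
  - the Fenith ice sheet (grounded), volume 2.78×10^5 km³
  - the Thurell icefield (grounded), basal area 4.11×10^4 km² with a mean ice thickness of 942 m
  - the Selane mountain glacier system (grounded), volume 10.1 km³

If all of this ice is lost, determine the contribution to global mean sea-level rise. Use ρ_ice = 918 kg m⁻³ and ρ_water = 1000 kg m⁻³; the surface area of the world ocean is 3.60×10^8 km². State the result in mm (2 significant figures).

≈ 810 mm

Fenith: 2.78×10^5 km³ × (918/1000) = 2.552×10^5 km³ of water.
Thurell: ice volume = 4.11×10^4 km² × 942 m = 3.872×10^4 km³; 3.872×10^4 × (918/1000) = 3.554×10^4 km³ of water.
Selane: 10.1 km³ × (918/1000) = 9.272 km³ of water.
Total added water ≈ 2.908×10^14 m³ over 3.60×10^14 m² → Δh = 0.808 m = 810 mm.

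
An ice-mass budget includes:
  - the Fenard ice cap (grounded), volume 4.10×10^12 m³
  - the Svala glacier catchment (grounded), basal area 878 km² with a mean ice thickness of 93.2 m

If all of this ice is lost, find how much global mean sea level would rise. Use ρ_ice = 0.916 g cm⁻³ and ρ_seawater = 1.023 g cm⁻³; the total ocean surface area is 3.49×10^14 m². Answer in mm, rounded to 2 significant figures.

≈ 11 mm

Fenard: 4.10×10^12 m³ × (916/1023) = 3.671×10^12 m³ of water.
Svala: ice volume = 878 km² × 93.2 m = 81.83 km³; 81.83 × (916/1023) = 73.27 km³ of water.
Total added water ≈ 3.744×10^12 m³ over 3.49×10^14 m² → Δh = 0.0107 m = 11 mm.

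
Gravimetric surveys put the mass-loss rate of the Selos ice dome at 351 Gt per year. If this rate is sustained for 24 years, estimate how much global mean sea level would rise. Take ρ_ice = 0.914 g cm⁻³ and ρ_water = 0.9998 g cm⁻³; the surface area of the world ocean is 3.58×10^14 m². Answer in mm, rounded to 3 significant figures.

≈ 23.5 mm

Total mass lost = 351 Gt/yr × 24 yr = 8424 Gt = 8.424×10^15 kg.
ρ_w = 0.9998 g cm⁻³ = 999.8 kg m⁻³, so water volume = 8.424×10^15 / 999.8 = 8.426×10^12 m³.
Δh = 8.426×10^12 / 3.58×10^14 = 0.0235 m = 23.5 mm.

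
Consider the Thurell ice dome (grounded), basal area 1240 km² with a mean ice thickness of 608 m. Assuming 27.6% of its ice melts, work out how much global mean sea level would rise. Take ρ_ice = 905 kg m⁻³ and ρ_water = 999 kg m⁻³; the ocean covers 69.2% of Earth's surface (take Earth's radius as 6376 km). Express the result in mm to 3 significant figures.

Thurell: ice volume = 1240 km² × 608 m = 753.9 km³; 0.276 × 753.9 × (905/999) = 188.5 km³ of water.
Spread over 3.54×10^14 m² of ocean, Δh = 1.885×10^11 / 3.54×10^14 = 5.33×10^-4 m = 0.533 mm.

≈ 0.533 mm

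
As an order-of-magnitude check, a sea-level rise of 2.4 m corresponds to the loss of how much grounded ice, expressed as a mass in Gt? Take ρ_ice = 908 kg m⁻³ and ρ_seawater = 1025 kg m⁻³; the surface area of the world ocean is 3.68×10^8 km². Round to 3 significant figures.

Required water volume = Δh × A = 2.4 m × 3.68×10^14 m² = 8.832×10^14 m³.
ρ_w = 1025 kg m⁻³, so the mass of water = 8.832×10^14 m³ × 1025 kg m⁻³ = 9.053×10^17 kg = 9.05×10^5 Gt (and the same mass of ice, by conservation).

≈ 9.05×10^5 Gt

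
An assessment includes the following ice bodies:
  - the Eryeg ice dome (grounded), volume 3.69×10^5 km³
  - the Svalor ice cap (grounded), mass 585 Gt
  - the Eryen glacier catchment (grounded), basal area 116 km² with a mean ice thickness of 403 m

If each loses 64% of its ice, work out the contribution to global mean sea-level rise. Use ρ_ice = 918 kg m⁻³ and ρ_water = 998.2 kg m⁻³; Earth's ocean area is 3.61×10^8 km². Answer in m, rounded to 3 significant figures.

Eryeg: 0.64 × 3.69×10^5 km³ × (918/998.2) = 2.172×10^5 km³ of water.
Svalor: 0.64 × 585 Gt = 3.744×10^14 kg; dividing by ρ_w = 998.2 kg m⁻³ gives 3.751×10^11 m³ of water.
Eryen: ice volume = 116 km² × 403 m = 46.75 km³; 0.64 × 46.75 × (918/998.2) = 27.51 km³ of water.
Total added water ≈ 2.176×10^14 m³ over 3.61×10^14 m² → Δh = 0.603 m.

≈ 0.603 m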